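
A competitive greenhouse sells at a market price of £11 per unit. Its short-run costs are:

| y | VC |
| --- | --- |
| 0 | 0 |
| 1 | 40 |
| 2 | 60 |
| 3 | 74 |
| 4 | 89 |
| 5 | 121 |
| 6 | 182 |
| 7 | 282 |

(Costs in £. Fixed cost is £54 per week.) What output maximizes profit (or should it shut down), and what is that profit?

y = 0 (shut down); profit = -£54

Profit at each row (π = 11y − TC): y=0: -54; y=1: -83; y=2: -92; y=3: -95; y=4: -99; y=5: -120; y=6: -170; y=7: -259.
Profit is highest at y = 0. Equivalently, the lowest AVC in the table is 89/4 ≈ £22.25 at y = 4, and P = £11 falls below it — price never covers variable cost, so the firm shuts down and loses only its fixed cost.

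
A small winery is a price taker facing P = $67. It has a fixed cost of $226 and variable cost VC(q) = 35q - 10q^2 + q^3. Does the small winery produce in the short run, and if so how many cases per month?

Produce at q = 8

Variable cost is VC = 35q - 10q^2 + q^3, so AVC = VC/q = 35 - 10q + q^2 and MC = dTC/dq = 35 - 20q + 3q^2.
The AVC parabola has its vertex at q = 10/2 = 5, where AVC = 35 - 10·5 + 5^2 = $10.
Because $67 ≥ $10, revenue can cover variable cost; the firm operates.
Solving P = MC: -32 - 20q + 3q^2 = 0 ⇒ q = -4/3 or 8. On the upward-sloping branch, q* = 8.
Check: AVC at q = 8 is $19 ≤ P, so revenue covers variable cost.
Profit = P·q − TC = 67·8 − 378 = $158.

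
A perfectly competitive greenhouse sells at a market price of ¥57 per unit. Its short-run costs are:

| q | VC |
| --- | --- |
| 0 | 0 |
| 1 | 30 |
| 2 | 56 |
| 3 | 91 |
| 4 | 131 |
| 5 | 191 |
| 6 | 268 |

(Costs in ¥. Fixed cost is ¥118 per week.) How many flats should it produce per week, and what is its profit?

q = 4; profit = -¥21

Compute π = P·q − TC at each output: q=0: -118; q=1: -91; q=2: -60; q=3: -38; q=4: -21; q=5: -24; q=6: -44.
Profit is maximized at q = 4. AVC there is 131/4 = ¥32.75 ≤ P, so producing beats shutting down (which would give -¥118).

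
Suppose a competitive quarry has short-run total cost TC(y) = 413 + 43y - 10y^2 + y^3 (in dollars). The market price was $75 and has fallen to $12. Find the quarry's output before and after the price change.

MC = 43 - 20y + 3y^2; the shutdown threshold is min AVC = $18 (at y = 5).
With P = $75 above the shutdown price, P = MC gives y = 8.
At P = $12 < min AVC = $18, price no longer covers variable cost at any output, so the firm shuts down: y = 0.

Output falls from 8 to 0 (the firm shuts down)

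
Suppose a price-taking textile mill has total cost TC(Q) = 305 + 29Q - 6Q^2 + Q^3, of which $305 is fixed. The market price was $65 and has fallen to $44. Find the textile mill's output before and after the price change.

Output falls from 6 to 5

AVC = 29 - 6Q + Q^2, minimized at Q = 3 where min AVC = $20. MC = 29 - 12Q + 3Q^2.
At P = $65 ≥ min AVC, set P = MC on the rising branch: Q = 6.
At P = $44 ≥ min AVC, set P = MC: Q = 5. The firm stays open but cuts output.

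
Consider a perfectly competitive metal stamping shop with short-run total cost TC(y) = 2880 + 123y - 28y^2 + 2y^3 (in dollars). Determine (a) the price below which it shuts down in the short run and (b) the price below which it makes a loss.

Shutdown price = min AVC. AVC = 123 - 28y + 2y^2, with vertex at y = 7 and minimum $25.
ATC = 2880/y + 123 - 28y + 2y^2. Setting dATC/dy = −2880/y^2 − 28 + 4y = 0 gives y = 12 (since 4·12^3 − 28·12^2 = 2880).
min ATC = 2880/12 + 123 − 28·12 + 2·12^2 = $315. That is the break-even price.
For $25 ≤ P < $315 the firm produces at a loss; below $25 it shuts down.

Shutdown price = $25; break-even price = $315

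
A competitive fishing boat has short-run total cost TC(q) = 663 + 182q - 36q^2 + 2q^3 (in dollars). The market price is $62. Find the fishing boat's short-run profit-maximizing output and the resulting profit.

Profit = -$263 at q = 10

AVC = 182 - 36q + 2q^2 has its minimum $20 at q = 9; price $62 clears that bar, so the firm operates.
With MC = 182 - 72q + 6q^2, P = MC on the upward-sloping part at q* = 10.
TR = 62·10 = 620. TC = 663 + 220 = 883. Profit = 620 − 883 = -$263.
That loss of $263 beats the $663 the firm would lose by shutting down; producing recovers $400 of fixed cost.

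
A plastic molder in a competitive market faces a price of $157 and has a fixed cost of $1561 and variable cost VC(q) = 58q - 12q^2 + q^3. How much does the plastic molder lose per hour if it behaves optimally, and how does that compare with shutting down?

Profit = -$351 at q = 11

AVC = 58 - 12q + q^2 has its minimum $22 at q = 6; price $157 clears that bar, so the firm operates.
With MC = 58 - 24q + 3q^2, P = MC on the upward-sloping part at q* = 11.
TR = 157·11 = 1727. TC = 1561 + 517 = 2078. Profit = 1727 − 2078 = -$351.
Shutting down would mean losing the fixed cost of $1561, so operating at a loss of $351 is better by $1210.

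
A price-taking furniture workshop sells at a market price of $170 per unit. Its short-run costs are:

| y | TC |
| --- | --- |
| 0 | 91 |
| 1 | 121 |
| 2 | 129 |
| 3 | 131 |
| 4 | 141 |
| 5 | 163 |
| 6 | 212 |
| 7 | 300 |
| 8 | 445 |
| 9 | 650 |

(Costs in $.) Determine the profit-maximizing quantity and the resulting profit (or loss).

Compute π = P·y − TC at each output: y=0: -91; y=1: 49; y=2: 211; y=3: 379; y=4: 539; y=5: 687; y=6: 808; y=7: 890; y=8: 915; y=9: 880.
Profit is maximized at y = 8. AVC there is 354/8 = $44.25 ≤ P, so producing beats shutting down (which would give -$91).

y = 8; profit = $915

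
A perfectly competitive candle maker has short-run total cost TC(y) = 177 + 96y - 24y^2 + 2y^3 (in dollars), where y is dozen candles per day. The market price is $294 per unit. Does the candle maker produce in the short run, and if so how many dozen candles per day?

Strip out fixed cost: VC = 96y - 24y^2 + 2y^3. Then AVC = 96 - 24y + 2y^2 and MC = 96 - 48y + 6y^2.
The AVC parabola has its vertex at y = 24/4 = 6, where AVC = 96 - 24·6 + 2·6^2 = $24.
Since P = $294 ≥ min AVC = $24, price covers variable cost and the firm should produce.
P = MC gives -198 - 48y + 6y^2 = 0, with roots -3 and 11. Take the larger (rising MC): y* = 11.
Check: AVC at y = 11 is $74 ≤ P, so revenue covers variable cost.
Profit = P·y − TC = 294·11 − 991 = $2243.

Produce at y = 11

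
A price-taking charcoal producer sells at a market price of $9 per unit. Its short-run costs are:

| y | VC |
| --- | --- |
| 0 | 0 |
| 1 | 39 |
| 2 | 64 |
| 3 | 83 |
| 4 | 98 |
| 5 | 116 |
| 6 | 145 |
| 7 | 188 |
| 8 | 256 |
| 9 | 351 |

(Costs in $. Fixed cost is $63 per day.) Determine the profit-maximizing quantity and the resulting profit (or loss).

Compute π = P·y − TC at each output: y=0: -63; y=1: -93; y=2: -109; y=3: -119; y=4: -125; y=5: -134; y=6: -154; y=7: -188; y=8: -247; y=9: -333.
Profit is highest at y = 0. Equivalently, the lowest AVC in the table is 116/5 ≈ $23.20 at y = 5, and P = $9 falls below it — price never covers variable cost, so the firm shuts down and loses only its fixed cost.

y = 0 (shut down); profit = -$63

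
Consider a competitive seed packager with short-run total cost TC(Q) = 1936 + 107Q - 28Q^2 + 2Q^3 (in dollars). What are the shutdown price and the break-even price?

AVC = 107 - 28Q + 2Q^2; minimized at Q = 7, giving min AVC = $9. That is the shutdown price.
ATC = 1936/Q + 107 - 28Q + 2Q^2. Setting dATC/dQ = −1936/Q^2 − 28 + 4Q = 0 gives Q = 11 (since 4·11^3 − 28·11^2 = 1936).
min ATC = 1936/11 + 107 − 28·11 + 2·11^2 = $217. That is the break-even price.
For $9 ≤ P < $217 the firm produces at a loss; below $9 it shuts down.

Shutdown price = $9; break-even price = $217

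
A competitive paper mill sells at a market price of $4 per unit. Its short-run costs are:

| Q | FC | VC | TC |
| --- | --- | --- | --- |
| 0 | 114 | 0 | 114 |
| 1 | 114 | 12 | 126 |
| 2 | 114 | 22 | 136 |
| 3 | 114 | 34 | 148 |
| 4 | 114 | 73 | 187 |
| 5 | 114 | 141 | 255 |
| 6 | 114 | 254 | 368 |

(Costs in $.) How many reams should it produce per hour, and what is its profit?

Q = 0 (shut down); profit = -$114

Profit at each row (π = 4Q − TC): Q=0: -114; Q=1: -122; Q=2: -128; Q=3: -136; Q=4: -171; Q=5: -235; Q=6: -344.
Profit is highest at Q = 0. Equivalently, the lowest AVC in the table is 22/2 ≈ $11 at Q = 2, and P = $4 falls below it — price never covers variable cost, so the firm shuts down and loses only its fixed cost.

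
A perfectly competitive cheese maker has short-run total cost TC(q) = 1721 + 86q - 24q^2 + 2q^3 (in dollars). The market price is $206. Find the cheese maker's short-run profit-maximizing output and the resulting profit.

Profit = -$121 at q = 10

AVC = 86 - 24q + 2q^2 has its minimum $14 at q = 6; price $206 clears that bar, so the firm operates.
With MC = 86 - 48q + 6q^2, P = MC on the upward-sloping part at q* = 10.
TR = 206·10 = 2060. TC = 1721 + 460 = 2181. Profit = 2060 − 2181 = -$121.
By producing, the firm covers all variable cost plus $1600 of fixed cost; shutting down would lose the full $1721.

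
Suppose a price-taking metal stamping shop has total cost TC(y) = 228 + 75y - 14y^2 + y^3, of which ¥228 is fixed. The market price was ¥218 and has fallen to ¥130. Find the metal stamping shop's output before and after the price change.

AVC = 75 - 14y + y^2, minimized at y = 7 where min AVC = ¥26. MC = 75 - 28y + 3y^2.
With P = ¥218 above the shutdown price, P = MC gives y = 13.
At P = ¥130 ≥ min AVC, set P = MC: y = 11. The firm stays open but cuts output.

Output falls from 13 to 11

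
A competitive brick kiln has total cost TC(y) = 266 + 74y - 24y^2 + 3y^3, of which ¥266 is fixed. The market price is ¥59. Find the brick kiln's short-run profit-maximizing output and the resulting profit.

AVC = 74 - 24y + 3y^2 has its minimum ¥26 at y = 4; price ¥59 clears that bar, so the firm operates.
MC = 74 - 48y + 9y^2. Setting P = MC and taking the root on the rising branch gives y* = 5.
TR = 59·5 = 295. TC = 266 + 145 = 411. Profit = 295 − 411 = -¥116.
By producing, the firm covers all variable cost plus ¥150 of fixed cost; shutting down would lose the full ¥266.

Profit = -¥116 at y = 5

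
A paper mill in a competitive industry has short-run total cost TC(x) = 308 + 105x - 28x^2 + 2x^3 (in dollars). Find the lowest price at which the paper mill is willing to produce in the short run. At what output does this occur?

The firm shuts down when price falls below the minimum of average variable cost. AVC = VC/x = 105 - 28x + 2x^2.
dAVC/dx = -28 + 4x = 0 gives x = 7. min AVC = 105 - 28·7 + 2·7^2 = 7.
For P < $7 the firm produces nothing.

$7 per unit, at x = 7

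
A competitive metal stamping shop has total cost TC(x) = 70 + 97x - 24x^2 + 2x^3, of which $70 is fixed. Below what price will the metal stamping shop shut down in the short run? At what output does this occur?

The shutdown price is the minimum of AVC. VC = 97x - 24x^2 + 2x^3, so AVC = 97 - 24x + 2x^2.
dAVC/dx = -24 + 4x = 0 gives x = 6. min AVC = 97 - 24·6 + 2·6^2 = 25.
So the shutdown price is $25.

$25 per unit, at x = 6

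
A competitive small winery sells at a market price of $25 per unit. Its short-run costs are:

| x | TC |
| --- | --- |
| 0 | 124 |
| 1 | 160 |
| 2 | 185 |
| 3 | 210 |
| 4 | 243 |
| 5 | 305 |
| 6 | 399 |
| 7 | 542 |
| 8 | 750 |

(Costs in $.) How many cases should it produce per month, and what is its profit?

x = 0 (shut down); profit = -$124

Tabulate TR − TC: x=0: -124; x=1: -135; x=2: -135; x=3: -135; x=4: -143; x=5: -180; x=6: -249; x=7: -367; x=8: -550.
Profit is highest at x = 0. Equivalently, the lowest AVC in the table is 86/3 ≈ $28.67 at x = 3, and P = $25 falls below it — price never covers variable cost, so the firm shuts down and loses only its fixed cost.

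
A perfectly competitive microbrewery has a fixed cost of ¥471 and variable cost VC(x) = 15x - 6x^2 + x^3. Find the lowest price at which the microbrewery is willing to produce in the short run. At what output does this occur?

¥6 per unit, at x = 3

The shutdown price is the minimum of AVC. VC = 15x - 6x^2 + x^3, so AVC = 15 - 6x + x^2.
At the minimum of AVC, MC = AVC. MC = 15 - 12x + 3x^2; setting MC = AVC gives 2x^2 - 6x = 0, so x = 3. min AVC = 6.
The firm shuts down for any P below ¥6.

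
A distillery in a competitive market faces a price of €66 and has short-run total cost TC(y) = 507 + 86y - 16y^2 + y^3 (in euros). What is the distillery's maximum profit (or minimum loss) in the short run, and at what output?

AVC = 86 - 16y + y^2; min AVC = €22 at y = 8. Since P = €66 ≥ min AVC, the firm produces.
With MC = 86 - 32y + 3y^2, P = MC on the upward-sloping part at y* = 10.
TR = 66·10 = 660. TC = 507 + 260 = 767. Profit = 660 − 767 = -€107.
Shutting down would mean losing the fixed cost of €507, so operating at a loss of €107 is better by €400.

Profit = -€107 at y = 10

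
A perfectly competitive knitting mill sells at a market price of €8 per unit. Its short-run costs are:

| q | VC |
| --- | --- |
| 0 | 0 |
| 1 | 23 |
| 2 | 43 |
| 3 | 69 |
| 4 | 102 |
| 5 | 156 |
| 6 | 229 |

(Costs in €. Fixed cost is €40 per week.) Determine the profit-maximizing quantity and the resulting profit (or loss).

q = 0 (shut down); profit = -€40

Tabulate TR − TC: q=0: -40; q=1: -55; q=2: -67; q=3: -85; q=4: -110; q=5: -156; q=6: -221.
Profit is highest at q = 0. Equivalently, the lowest AVC in the table is 43/2 ≈ €21.50 at q = 2, and P = €8 falls below it — price never covers variable cost, so the firm shuts down and loses only its fixed cost.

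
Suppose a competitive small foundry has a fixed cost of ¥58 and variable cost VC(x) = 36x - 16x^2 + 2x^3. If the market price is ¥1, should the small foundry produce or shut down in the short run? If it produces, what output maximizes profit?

Shut down

From TC, MC = TC'(x) = 36 - 32x + 6x^2 and AVC = VC/x = 36 - 16x + 2x^2.
AVC hits its minimum where MC = AVC, at x = 4, giving min AVC = 36 - 16·4 + 2·4^2 = ¥4.
Since P = ¥1 < min AVC = ¥4, price fails to cover variable cost at any output.
Shutting down limits the loss to fixed cost, ¥58.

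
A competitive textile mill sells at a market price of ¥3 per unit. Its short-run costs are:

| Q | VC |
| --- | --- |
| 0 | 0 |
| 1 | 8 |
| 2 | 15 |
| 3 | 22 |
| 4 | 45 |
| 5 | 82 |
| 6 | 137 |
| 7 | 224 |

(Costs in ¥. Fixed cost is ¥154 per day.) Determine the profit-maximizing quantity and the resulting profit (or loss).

Q = 0 (shut down); profit = -¥154

Tabulate TR − TC: Q=0: -154; Q=1: -159; Q=2: -163; Q=3: -167; Q=4: -187; Q=5: -221; Q=6: -273; Q=7: -357.
Profit is highest at Q = 0. Equivalently, the lowest AVC in the table is 22/3 ≈ ¥7.33 at Q = 3, and P = ¥3 falls below it — price never covers variable cost, so the firm shuts down and loses only its fixed cost.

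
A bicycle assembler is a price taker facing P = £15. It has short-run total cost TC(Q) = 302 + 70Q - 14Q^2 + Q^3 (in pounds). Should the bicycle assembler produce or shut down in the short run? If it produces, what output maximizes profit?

From TC, MC = TC'(Q) = 70 - 28Q + 3Q^2 and AVC = VC/Q = 70 - 14Q + Q^2.
AVC is minimized where dAVC/dQ = -14 + 2Q = 0, at Q = 7; min AVC = 70 - 14·7 + 7^2 = £21.
With P < min AVC (£15 < £21), every unit sold adds to the loss.
Shutting down limits the loss to fixed cost, £302.

Shut down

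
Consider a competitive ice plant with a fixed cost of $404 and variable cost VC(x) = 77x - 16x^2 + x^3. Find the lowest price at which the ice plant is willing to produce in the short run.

The shutdown price is the minimum of AVC. VC = 77x - 16x^2 + x^3, so AVC = 77 - 16x + x^2.
dAVC/dx = -16 + 2x = 0 gives x = 8. min AVC = 77 - 16·8 + 8^2 = 13.
The firm shuts down for any P below $13.

$13 per unit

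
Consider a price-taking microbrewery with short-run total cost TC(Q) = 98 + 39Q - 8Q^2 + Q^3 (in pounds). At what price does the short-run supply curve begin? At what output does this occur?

The shutdown price is the minimum of AVC. VC = 39Q - 8Q^2 + Q^3, so AVC = 39 - 8Q + Q^2.
dAVC/dQ = -8 + 2Q = 0 gives Q = 4. min AVC = 39 - 8·4 + 4^2 = 23.
For P < £23 the firm produces nothing.

£23 per unit, at Q = 4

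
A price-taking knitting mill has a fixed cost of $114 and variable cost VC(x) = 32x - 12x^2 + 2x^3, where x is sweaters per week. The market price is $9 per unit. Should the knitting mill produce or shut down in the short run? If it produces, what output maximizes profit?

Shut down

Strip out fixed cost: VC = 32x - 12x^2 + 2x^3. Then AVC = 32 - 12x + 2x^2 and MC = 32 - 24x + 6x^2.
The AVC parabola has its vertex at x = 12/4 = 3, where AVC = 32 - 12·3 + 2·3^2 = $14.
With P < min AVC ($9 < $14), every unit sold adds to the loss.
Shutting down limits the loss to fixed cost, $114.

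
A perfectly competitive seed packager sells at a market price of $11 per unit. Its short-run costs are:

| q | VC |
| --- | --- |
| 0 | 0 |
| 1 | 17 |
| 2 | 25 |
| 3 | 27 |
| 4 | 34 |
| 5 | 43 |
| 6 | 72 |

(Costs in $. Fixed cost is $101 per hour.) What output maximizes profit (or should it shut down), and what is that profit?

q = 5; profit = -$89

Tabulate TR − TC: q=0: -101; q=1: -107; q=2: -104; q=3: -95; q=4: -91; q=5: -89; q=6: -107.
Profit is maximized at q = 5. AVC there is 43/5 = $8.60 ≤ P, so producing beats shutting down (which would give -$101).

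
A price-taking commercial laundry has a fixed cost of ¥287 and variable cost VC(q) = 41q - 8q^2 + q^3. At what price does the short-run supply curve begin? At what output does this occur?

Short-run supply begins at min AVC. From VC = 41q - 8q^2 + q^3, AVC = 41 - 8q + q^2.
At the minimum of AVC, MC = AVC. MC = 41 - 16q + 3q^2; setting MC = AVC gives 2q^2 - 8q = 0, so q = 4. min AVC = 25.
The firm shuts down for any P below ¥25.

¥25 per unit, at q = 4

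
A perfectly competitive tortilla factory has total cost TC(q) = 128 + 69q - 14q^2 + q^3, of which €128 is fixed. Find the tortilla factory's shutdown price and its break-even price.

Shutdown price = €20; break-even price = €37

Shutdown price = min AVC. AVC = 69 - 14q + q^2, with vertex at q = 7 and minimum €20.
ATC = 128/q + 69 - 14q + q^2. Setting dATC/dq = −128/q^2 − 14 + 2q = 0 gives q = 8 (since 2·8^3 − 14·8^2 = 128).
min ATC = 128/8 + 69 − 14·8 + 8^2 = €37. That is the break-even price.
Between these two prices the firm operates at a loss; above €37 it earns a profit.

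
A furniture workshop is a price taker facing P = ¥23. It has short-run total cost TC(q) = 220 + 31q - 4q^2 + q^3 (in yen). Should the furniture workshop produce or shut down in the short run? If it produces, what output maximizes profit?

From TC, MC = TC'(q) = 31 - 8q + 3q^2 and AVC = VC/q = 31 - 4q + q^2.
AVC hits its minimum where MC = AVC, at q = 2, giving min AVC = 31 - 4·2 + 2^2 = ¥27.
With P < min AVC (¥23 < ¥27), every unit sold adds to the loss.
Best response: produce nothing and absorb the ¥220 fixed cost.

Shut down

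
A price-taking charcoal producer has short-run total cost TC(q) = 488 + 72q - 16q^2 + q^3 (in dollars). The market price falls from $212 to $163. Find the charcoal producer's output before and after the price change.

Output falls from 14 to 13

MC = 72 - 32q + 3q^2; the shutdown threshold is min AVC = $8 (at q = 8).
At P = $212 ≥ min AVC, set P = MC on the rising branch: q = 14.
At P = $163 ≥ min AVC, set P = MC: q = 13. The firm stays open but cuts output.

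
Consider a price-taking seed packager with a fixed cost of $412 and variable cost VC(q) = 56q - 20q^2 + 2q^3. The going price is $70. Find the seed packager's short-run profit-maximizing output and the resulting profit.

Profit = -$20 at q = 7

AVC = 56 - 20q + 2q^2 has its minimum $6 at q = 5; price $70 clears that bar, so the firm operates.
MC = 56 - 40q + 6q^2. Setting P = MC and taking the root on the rising branch gives q* = 7.
TR = 70·7 = 490. TC = 412 + 98 = 510. Profit = 490 − 510 = -$20.
That loss of $20 beats the $412 the firm would lose by shutting down; producing recovers $392 of fixed cost.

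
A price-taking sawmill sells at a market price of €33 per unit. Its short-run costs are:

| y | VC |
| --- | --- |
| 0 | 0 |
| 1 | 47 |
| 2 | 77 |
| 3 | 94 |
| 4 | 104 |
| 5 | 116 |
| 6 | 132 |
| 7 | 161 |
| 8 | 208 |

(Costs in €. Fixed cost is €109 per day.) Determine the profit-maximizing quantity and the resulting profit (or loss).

Compute π = P·y − TC at each output: y=0: -109; y=1: -123; y=2: -120; y=3: -104; y=4: -81; y=5: -60; y=6: -43; y=7: -39; y=8: -53.
Profit is maximized at y = 7. AVC there is 161/7 = €23 ≤ P, so producing beats shutting down (which would give -€109).

y = 7; profit = -€39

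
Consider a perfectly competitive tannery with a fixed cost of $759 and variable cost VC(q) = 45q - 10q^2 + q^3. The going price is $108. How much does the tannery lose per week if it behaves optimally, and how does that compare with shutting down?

Profit = -$111 at q = 9

AVC = 45 - 10q + q^2; min AVC = $20 at q = 5. Since P = $108 ≥ min AVC, the firm produces.
MC = 45 - 20q + 3q^2. Setting P = MC and taking the root on the rising branch gives q* = 9.
TR = 108·9 = 972. TC = 759 + 324 = 1083. Profit = 972 − 1083 = -$111.
That loss of $111 beats the $759 the firm would lose by shutting down; producing recovers $648 of fixed cost.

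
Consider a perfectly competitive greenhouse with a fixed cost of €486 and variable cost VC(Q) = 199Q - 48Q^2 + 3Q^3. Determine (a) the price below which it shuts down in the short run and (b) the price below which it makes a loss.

Shutdown price = €7; break-even price = €64

Shutdown price = min AVC. AVC = 199 - 48Q + 3Q^2, with vertex at Q = 8 and minimum €7.
ATC = 486/Q + 199 - 48Q + 3Q^2. Setting dATC/dQ = −486/Q^2 − 48 + 6Q = 0 gives Q = 9 (since 6·9^3 − 48·9^2 = 486).
min ATC = 486/9 + 199 − 48·9 + 3·9^2 = €64. That is the break-even price.
Between these two prices the firm operates at a loss; above €64 it earns a profit.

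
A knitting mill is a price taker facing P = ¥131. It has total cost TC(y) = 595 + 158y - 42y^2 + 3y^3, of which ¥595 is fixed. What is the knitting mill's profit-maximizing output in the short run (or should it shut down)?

From TC, MC = TC'(y) = 158 - 84y + 9y^2 and AVC = VC/y = 158 - 42y + 3y^2.
The AVC parabola has its vertex at y = 42/6 = 7, where AVC = 158 - 42·7 + 3·7^2 = ¥11.
Since P = ¥131 ≥ min AVC = ¥11, price covers variable cost and the firm should produce.
Solving P = MC: 27 - 84y + 9y^2 = 0 ⇒ y = 1/3 or 9. On the upward-sloping branch, y* = 9.
Check: AVC at y = 9 is ¥23 ≤ P, so revenue covers variable cost.
Profit = P·y − TC = 131·9 − 802 = ¥377.

Produce at y = 9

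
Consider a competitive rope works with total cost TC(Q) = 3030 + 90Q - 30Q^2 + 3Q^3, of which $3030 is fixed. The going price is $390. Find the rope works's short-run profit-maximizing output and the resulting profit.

Profit = -$30 at Q = 10

AVC = 90 - 30Q + 3Q^2; min AVC = $15 at Q = 5. Since P = $390 ≥ min AVC, the firm produces.
With MC = 90 - 60Q + 9Q^2, P = MC on the upward-sloping part at Q* = 10.
TR = 390·10 = 3900. TC = 3030 + 900 = 3930. Profit = 3900 − 3930 = -$30.
By producing, the firm covers all variable cost plus $3000 of fixed cost; shutting down would lose the full $3030.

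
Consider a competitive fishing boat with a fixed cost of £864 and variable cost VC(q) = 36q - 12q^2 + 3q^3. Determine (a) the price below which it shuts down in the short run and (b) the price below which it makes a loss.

AVC = 36 - 12q + 3q^2; minimized at q = 2, giving min AVC = £24. That is the shutdown price.
ATC = 864/q + 36 - 12q + 3q^2. Setting dATC/dq = −864/q^2 − 12 + 6q = 0 gives q = 6 (since 6·6^3 − 12·6^2 = 864).
min ATC = 864/6 + 36 − 12·6 + 3·6^2 = £216. That is the break-even price.
For £24 ≤ P < £216 the firm produces at a loss; below £24 it shuts down.

Shutdown price = £24; break-even price = £216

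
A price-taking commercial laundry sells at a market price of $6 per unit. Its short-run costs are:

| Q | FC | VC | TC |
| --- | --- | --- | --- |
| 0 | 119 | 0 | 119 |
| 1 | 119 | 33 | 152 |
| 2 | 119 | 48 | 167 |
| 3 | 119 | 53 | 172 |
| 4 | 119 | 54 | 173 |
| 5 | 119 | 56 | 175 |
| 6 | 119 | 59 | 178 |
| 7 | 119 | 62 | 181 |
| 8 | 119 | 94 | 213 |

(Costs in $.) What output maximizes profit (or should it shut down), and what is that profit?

Profit at each row (π = 6Q − TC): Q=0: -119; Q=1: -146; Q=2: -155; Q=3: -154; Q=4: -149; Q=5: -145; Q=6: -142; Q=7: -139; Q=8: -165.
Profit is highest at Q = 0. Equivalently, the lowest AVC in the table is 62/7 ≈ $8.86 at Q = 7, and P = $6 falls below it — price never covers variable cost, so the firm shuts down and loses only its fixed cost.

Q = 0 (shut down); profit = -$119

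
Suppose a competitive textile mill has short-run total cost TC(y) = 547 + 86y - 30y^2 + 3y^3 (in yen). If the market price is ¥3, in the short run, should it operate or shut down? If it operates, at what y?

Shut down

From TC, MC = TC'(y) = 86 - 60y + 9y^2 and AVC = VC/y = 86 - 30y + 3y^2.
AVC hits its minimum where MC = AVC, at y = 5, giving min AVC = 86 - 30·5 + 3·5^2 = ¥11.
P = ¥3 lies below min AVC = ¥11; no output level covers variable cost.
Shutting down limits the loss to fixed cost, ¥547.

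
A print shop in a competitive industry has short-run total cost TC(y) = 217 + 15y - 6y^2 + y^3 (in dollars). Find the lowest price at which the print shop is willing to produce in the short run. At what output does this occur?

Short-run supply begins at min AVC. From VC = 15y - 6y^2 + y^3, AVC = 15 - 6y + y^2.
At the minimum of AVC, MC = AVC. MC = 15 - 12y + 3y^2; setting MC = AVC gives 2y^2 - 6y = 0, so y = 3. min AVC = 6.
So the shutdown price is $6.

$6 per unit, at y = 3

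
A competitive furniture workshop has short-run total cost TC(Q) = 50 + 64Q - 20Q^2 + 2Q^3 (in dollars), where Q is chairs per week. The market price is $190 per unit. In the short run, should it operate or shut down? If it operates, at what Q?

Produce at Q = 9

Strip out fixed cost: VC = 64Q - 20Q^2 + 2Q^3. Then AVC = 64 - 20Q + 2Q^2 and MC = 64 - 40Q + 6Q^2.
AVC is minimized where dAVC/dQ = -20 + 4Q = 0, at Q = 5; min AVC = 64 - 20·5 + 2·5^2 = $14.
Since P = $190 ≥ min AVC = $14, price covers variable cost and the firm should produce.
P = MC gives -126 - 40Q + 6Q^2 = 0, with roots -7/3 and 9. Take the larger (rising MC): Q* = 9.
Check: AVC at Q = 9 is $46 ≤ P, so revenue covers variable cost.
Profit = P·Q − TC = 190·9 − 464 = $1246.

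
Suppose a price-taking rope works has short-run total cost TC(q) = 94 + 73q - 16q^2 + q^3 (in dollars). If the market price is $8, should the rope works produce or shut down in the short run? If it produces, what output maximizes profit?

Shut down

Strip out fixed cost: VC = 73q - 16q^2 + q^3. Then AVC = 73 - 16q + q^2 and MC = 73 - 32q + 3q^2.
AVC hits its minimum where MC = AVC, at q = 8, giving min AVC = 73 - 16·8 + 8^2 = $9.
With P < min AVC ($8 < $9), every unit sold adds to the loss.
The firm minimizes its loss by shutting down and losing only its fixed cost of $94.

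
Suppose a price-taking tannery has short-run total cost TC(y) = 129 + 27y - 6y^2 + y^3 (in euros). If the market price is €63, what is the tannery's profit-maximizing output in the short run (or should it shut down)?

Produce at y = 6

From TC, MC = TC'(y) = 27 - 12y + 3y^2 and AVC = VC/y = 27 - 6y + y^2.
AVC hits its minimum where MC = AVC, at y = 3, giving min AVC = 27 - 6·3 + 3^2 = €18.
Because €63 ≥ €18, revenue can cover variable cost; the firm operates.
P = MC gives -36 - 12y + 3y^2 = 0, with roots -2 and 6. Take the larger (rising MC): y* = 6.
Check: AVC at y = 6 is €27 ≤ P, so revenue covers variable cost.
Profit = P·y − TC = 63·6 − 291 = €87.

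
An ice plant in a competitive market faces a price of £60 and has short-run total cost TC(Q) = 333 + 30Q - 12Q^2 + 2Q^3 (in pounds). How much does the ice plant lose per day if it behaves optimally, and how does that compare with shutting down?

Profit = -£133 at Q = 5

AVC = 30 - 12Q + 2Q^2; min AVC = £12 at Q = 3. Since P = £60 ≥ min AVC, the firm produces.
MC = 30 - 24Q + 6Q^2. Setting P = MC and taking the root on the rising branch gives Q* = 5.
TR = 60·5 = 300. TC = 333 + 100 = 433. Profit = 300 − 433 = -£133.
By producing, the firm covers all variable cost plus £200 of fixed cost; shutting down would lose the full £333.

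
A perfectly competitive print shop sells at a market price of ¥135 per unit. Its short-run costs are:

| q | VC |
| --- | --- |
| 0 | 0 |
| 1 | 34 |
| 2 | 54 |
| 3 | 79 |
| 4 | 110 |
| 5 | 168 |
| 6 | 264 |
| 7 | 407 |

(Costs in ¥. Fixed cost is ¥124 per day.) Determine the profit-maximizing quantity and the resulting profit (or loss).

Tabulate TR − TC: q=0: -124; q=1: -23; q=2: 92; q=3: 202; q=4: 306; q=5: 383; q=6: 422; q=7: 414.
Profit is maximized at q = 6. AVC there is 264/6 = ¥44 ≤ P, so producing beats shutting down (which would give -¥124).

q = 6; profit = ¥422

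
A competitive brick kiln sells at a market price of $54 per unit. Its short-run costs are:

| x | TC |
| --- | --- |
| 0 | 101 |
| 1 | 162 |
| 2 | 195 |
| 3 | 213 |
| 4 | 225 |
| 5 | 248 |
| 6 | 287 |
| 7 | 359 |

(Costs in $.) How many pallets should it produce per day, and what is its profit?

Compute π = P·x − TC at each output: x=0: -101; x=1: -108; x=2: -87; x=3: -51; x=4: -9; x=5: 22; x=6: 37; x=7: 19.
Profit is maximized at x = 6. AVC there is 186/6 = $31 ≤ P, so producing beats shutting down (which would give -$101).

x = 6; profit = $37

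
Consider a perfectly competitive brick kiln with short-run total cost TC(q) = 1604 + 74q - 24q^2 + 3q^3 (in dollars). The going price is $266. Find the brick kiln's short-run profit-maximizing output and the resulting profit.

Profit = -$68 at q = 8

AVC = 74 - 24q + 3q^2; min AVC = $26 at q = 4. Since P = $266 ≥ min AVC, the firm produces.
MC = 74 - 48q + 9q^2. Setting P = MC and taking the root on the rising branch gives q* = 8.
TR = 266·8 = 2128. TC = 1604 + 592 = 2196. Profit = 2128 − 2196 = -$68.
Shutting down would mean losing the fixed cost of $1604, so operating at a loss of $68 is better by $1536.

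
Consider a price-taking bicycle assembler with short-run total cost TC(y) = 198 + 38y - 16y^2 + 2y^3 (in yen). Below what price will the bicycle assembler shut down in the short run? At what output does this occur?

¥6 per unit, at y = 4

Short-run supply begins at min AVC. From VC = 38y - 16y^2 + 2y^3, AVC = 38 - 16y + 2y^2.
At the minimum of AVC, MC = AVC. MC = 38 - 32y + 6y^2; setting MC = AVC gives 4y^2 - 16y = 0, so y = 4. min AVC = 6.
For P < ¥6 the firm produces nothing.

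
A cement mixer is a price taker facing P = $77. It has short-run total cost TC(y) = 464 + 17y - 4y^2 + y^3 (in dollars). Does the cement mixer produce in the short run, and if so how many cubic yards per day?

Produce at y = 6

From TC, MC = TC'(y) = 17 - 8y + 3y^2 and AVC = VC/y = 17 - 4y + y^2.
The AVC parabola has its vertex at y = 4/2 = 2, where AVC = 17 - 4·2 + 2^2 = $13.
Since P = $77 ≥ min AVC = $13, price covers variable cost and the firm should produce.
Set P = MC: 77 = 17 - 8y + 3y^2 → -60 - 8y + 3y^2 = 0. The roots are y = -10/3 and y = 6; the profit-maximizing output is on the rising part of MC, so y* = 6.
Check: AVC at y = 6 is $29 ≤ P, so revenue covers variable cost.
Profit = P·y − TC = 77·6 − 638 = -$176, a loss, but smaller than the $464 fixed cost the firm would lose by shutting down.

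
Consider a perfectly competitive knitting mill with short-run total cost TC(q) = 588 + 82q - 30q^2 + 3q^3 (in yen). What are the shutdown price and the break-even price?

Shutdown price = ¥7; break-even price = ¥103

Shutdown price = min AVC. AVC = 82 - 30q + 3q^2, with vertex at q = 5 and minimum ¥7.
ATC = 588/q + 82 - 30q + 3q^2. Setting dATC/dq = −588/q^2 − 30 + 6q = 0 gives q = 7 (since 6·7^3 − 30·7^2 = 588).
min ATC = 588/7 + 82 − 30·7 + 3·7^2 = ¥103. That is the break-even price.
For ¥7 ≤ P < ¥103 the firm produces at a loss; below ¥7 it shuts down.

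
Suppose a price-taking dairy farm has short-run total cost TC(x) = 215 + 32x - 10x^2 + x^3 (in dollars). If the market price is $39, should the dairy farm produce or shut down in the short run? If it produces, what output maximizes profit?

Produce at x = 7

Variable cost is VC = 32x - 10x^2 + x^3, so AVC = VC/x = 32 - 10x + x^2 and MC = dTC/dx = 32 - 20x + 3x^2.
The AVC parabola has its vertex at x = 10/2 = 5, where AVC = 32 - 10·5 + 5^2 = $7.
P = $39 exceeds min AVC = $7, so the firm stays open.
P = MC gives -7 - 20x + 3x^2 = 0, with roots -1/3 and 7. Take the larger (rising MC): x* = 7.
Check: AVC at x = 7 is $11 ≤ P, so revenue covers variable cost.
Profit = P·x − TC = 39·7 − 292 = -$19, a loss, but smaller than the $215 fixed cost the firm would lose by shutting down.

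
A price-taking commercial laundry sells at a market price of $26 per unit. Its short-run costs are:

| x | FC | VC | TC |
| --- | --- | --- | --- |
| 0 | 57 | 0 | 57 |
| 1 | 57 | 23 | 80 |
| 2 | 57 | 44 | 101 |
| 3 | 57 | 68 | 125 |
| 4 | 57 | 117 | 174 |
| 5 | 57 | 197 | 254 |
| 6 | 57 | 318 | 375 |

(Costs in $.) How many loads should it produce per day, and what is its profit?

x = 3; profit = -$47

Tabulate TR − TC: x=0: -57; x=1: -54; x=2: -49; x=3: -47; x=4: -70; x=5: -124; x=6: -219.
Profit is maximized at x = 3. AVC there is 68/3 = $22.67 ≤ P, so producing beats shutting down (which would give -$57).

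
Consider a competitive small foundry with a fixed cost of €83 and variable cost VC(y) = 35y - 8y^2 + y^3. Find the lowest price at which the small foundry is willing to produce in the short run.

€19 per unit

Short-run supply begins at min AVC. From VC = 35y - 8y^2 + y^3, AVC = 35 - 8y + y^2.
At the minimum of AVC, MC = AVC. MC = 35 - 16y + 3y^2; setting MC = AVC gives 2y^2 - 8y = 0, so y = 4. min AVC = 19.
So the shutdown price is €19.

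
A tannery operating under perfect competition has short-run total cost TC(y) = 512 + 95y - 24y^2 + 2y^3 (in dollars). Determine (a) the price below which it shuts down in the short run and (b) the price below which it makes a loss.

Shutdown price = min AVC. AVC = 95 - 24y + 2y^2, with vertex at y = 6 and minimum $23.
ATC = 512/y + 95 - 24y + 2y^2. Setting dATC/dy = −512/y^2 − 24 + 4y = 0 gives y = 8 (since 4·8^3 − 24·8^2 = 512).
min ATC = 512/8 + 95 − 24·8 + 2·8^2 = $95. That is the break-even price.
Between these two prices the firm operates at a loss; above $95 it earns a profit.

Shutdown price = $23; break-even price = $95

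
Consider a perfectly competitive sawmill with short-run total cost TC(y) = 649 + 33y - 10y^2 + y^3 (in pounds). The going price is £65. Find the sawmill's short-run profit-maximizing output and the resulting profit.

Profit = -£265 at y = 8

AVC = 33 - 10y + y^2; min AVC = £8 at y = 5. Since P = £65 ≥ min AVC, the firm produces.
MC = 33 - 20y + 3y^2. Setting P = MC and taking the root on the rising branch gives y* = 8.
TR = 65·8 = 520. TC = 649 + 136 = 785. Profit = 520 − 785 = -£265.
That loss of £265 beats the £649 the firm would lose by shutting down; producing recovers £384 of fixed cost.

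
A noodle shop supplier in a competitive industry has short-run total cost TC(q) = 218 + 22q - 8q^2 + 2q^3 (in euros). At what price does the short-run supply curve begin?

€14 per unit

The shutdown price is the minimum of AVC. VC = 22q - 8q^2 + 2q^3, so AVC = 22 - 8q + 2q^2.
dAVC/dq = -8 + 4q = 0 gives q = 2. min AVC = 22 - 8·2 + 2·2^2 = 14.
For P < €14 the firm produces nothing.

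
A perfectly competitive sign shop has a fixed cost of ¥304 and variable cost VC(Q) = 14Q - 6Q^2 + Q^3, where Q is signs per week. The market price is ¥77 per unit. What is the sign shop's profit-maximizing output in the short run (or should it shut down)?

From TC, MC = TC'(Q) = 14 - 12Q + 3Q^2 and AVC = VC/Q = 14 - 6Q + Q^2.
AVC is minimized where dAVC/dQ = -6 + 2Q = 0, at Q = 3; min AVC = 14 - 6·3 + 3^2 = ¥5.
P = ¥77 exceeds min AVC = ¥5, so the firm stays open.
Solving P = MC: -63 - 12Q + 3Q^2 = 0 ⇒ Q = -3 or 7. On the upward-sloping branch, Q* = 7.
Check: AVC at Q = 7 is ¥21 ≤ P, so revenue covers variable cost.
Profit = P·Q − TC = 77·7 − 451 = ¥88.

Produce at Q = 7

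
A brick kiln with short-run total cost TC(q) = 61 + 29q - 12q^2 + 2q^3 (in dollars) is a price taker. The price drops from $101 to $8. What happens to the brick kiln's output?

MC = 29 - 24q + 6q^2; the shutdown threshold is min AVC = $11 (at q = 3).
At P = $101 ≥ min AVC, set P = MC on the rising branch: q = 6.
At P = $8 < min AVC = $11, price no longer covers variable cost at any output, so the firm shuts down: q = 0.

Output falls from 6 to 0 (the firm shuts down)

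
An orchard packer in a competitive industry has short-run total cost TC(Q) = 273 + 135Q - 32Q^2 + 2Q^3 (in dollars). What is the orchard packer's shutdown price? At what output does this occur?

Short-run supply begins at min AVC. From VC = 135Q - 32Q^2 + 2Q^3, AVC = 135 - 32Q + 2Q^2.
dAVC/dQ = -32 + 4Q = 0 gives Q = 8. min AVC = 135 - 32·8 + 2·8^2 = 7.
For P < $7 the firm produces nothing.

$7 per unit, at Q = 8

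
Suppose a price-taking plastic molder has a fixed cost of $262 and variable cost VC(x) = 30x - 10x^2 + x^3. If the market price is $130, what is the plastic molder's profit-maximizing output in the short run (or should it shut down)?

Produce at x = 10

From TC, MC = TC'(x) = 30 - 20x + 3x^2 and AVC = VC/x = 30 - 10x + x^2.
The AVC parabola has its vertex at x = 10/2 = 5, where AVC = 30 - 10·5 + 5^2 = $5.
P = $130 exceeds min AVC = $5, so the firm stays open.
Set P = MC: 130 = 30 - 20x + 3x^2 → -100 - 20x + 3x^2 = 0. The roots are x = -10/3 and x = 10; the profit-maximizing output is on the rising part of MC, so x* = 10.
Check: AVC at x = 10 is $30 ≤ P, so revenue covers variable cost.
Profit = P·x − TC = 130·10 − 562 = $738.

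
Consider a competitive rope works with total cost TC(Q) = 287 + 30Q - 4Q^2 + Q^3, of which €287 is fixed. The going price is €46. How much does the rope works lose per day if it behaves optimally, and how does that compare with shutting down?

AVC = 30 - 4Q + Q^2 has its minimum €26 at Q = 2; price €46 clears that bar, so the firm operates.
MC = 30 - 8Q + 3Q^2. Setting P = MC and taking the root on the rising branch gives Q* = 4.
TR = 46·4 = 184. TC = 287 + 120 = 407. Profit = 184 − 407 = -€223.
By producing, the firm covers all variable cost plus €64 of fixed cost; shutting down would lose the full €287.

Profit = -€223 at Q = 4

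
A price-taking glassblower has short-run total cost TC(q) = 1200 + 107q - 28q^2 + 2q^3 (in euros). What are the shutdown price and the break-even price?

Shutdown price = €9; break-even price = €147

Shutdown price = min AVC. AVC = 107 - 28q + 2q^2, with vertex at q = 7 and minimum €9.
ATC = 1200/q + 107 - 28q + 2q^2. Setting dATC/dq = −1200/q^2 − 28 + 4q = 0 gives q = 10 (since 4·10^3 − 28·10^2 = 1200).
min ATC = 1200/10 + 107 − 28·10 + 2·10^2 = €147. That is the break-even price.
Between these two prices the firm operates at a loss; above €147 it earns a profit.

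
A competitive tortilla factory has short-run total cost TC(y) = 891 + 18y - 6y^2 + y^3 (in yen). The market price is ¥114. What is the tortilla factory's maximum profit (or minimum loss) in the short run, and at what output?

AVC = 18 - 6y + y^2 has its minimum ¥9 at y = 3; price ¥114 clears that bar, so the firm operates.
MC = 18 - 12y + 3y^2. Setting P = MC and taking the root on the rising branch gives y* = 8.
TR = 114·8 = 912. TC = 891 + 272 = 1163. Profit = 912 − 1163 = -¥251.
That loss of ¥251 beats the ¥891 the firm would lose by shutting down; producing recovers ¥640 of fixed cost.

Profit = -¥251 at y = 8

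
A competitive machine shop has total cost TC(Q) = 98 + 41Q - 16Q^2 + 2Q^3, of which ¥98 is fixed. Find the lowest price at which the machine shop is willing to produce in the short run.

The firm shuts down when price falls below the minimum of average variable cost. AVC = VC/Q = 41 - 16Q + 2Q^2.
dAVC/dQ = -16 + 4Q = 0 gives Q = 4. min AVC = 41 - 16·4 + 2·4^2 = 9.
The firm shuts down for any P below ¥9.

¥9 per unit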